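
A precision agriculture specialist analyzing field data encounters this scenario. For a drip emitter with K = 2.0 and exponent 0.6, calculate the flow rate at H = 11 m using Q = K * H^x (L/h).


Q = K * H^x
  = 2.0 * 11^0.6
  = 2.0 * 4.2154
  = 8.43 L/h


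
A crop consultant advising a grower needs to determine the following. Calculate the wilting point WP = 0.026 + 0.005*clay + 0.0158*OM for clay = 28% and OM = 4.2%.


WP = 0.026 + 0.005*28 + 0.0158*4.2
   = 0.026 + 0.1400 + 0.0664
   = 0.2324


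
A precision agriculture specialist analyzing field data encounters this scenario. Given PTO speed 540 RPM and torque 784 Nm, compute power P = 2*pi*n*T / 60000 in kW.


P = 2*pi*n*T / 60000
  = 2*pi * 540 * 784 / 60000
  = 2660049.33 / 60000
  = 44.33 kW


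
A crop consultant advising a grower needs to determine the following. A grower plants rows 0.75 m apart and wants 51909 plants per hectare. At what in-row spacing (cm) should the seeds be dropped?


spacing = 10000 / (row_sp * density)
        = 10000 / (0.75 * 51909)
        = 10000 / 38931.75
        = 0.25686 m = 25.69 cm


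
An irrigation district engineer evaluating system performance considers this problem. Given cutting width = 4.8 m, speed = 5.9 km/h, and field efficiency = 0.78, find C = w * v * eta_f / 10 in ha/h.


C = w * v * eta_f / 10
  = 4.8 * 5.9 * 0.78 / 10
  = 22.09 / 10
  = 2.21 ha/h


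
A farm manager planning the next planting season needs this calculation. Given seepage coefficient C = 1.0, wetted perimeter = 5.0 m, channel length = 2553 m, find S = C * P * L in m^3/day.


S = C * P * L
  = 1.0 * 5.0 * 2553
  = 12765 m^3/day


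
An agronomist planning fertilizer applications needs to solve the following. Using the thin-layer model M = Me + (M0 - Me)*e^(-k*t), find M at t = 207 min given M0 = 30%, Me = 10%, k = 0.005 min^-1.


M = Me + (M0 - Me) * e^(-k*t)
  = 10 + (30 - 10) * e^(-0.005*207)
  = 10 + 20 * e^(-1.035)
  = 10 + 20 * 0.35523
  = 10 + 7.1045
  = 17.10%


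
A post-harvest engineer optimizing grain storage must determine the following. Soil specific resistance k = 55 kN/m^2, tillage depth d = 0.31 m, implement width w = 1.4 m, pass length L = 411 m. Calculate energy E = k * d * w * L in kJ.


E = k * d * w * L
  = 55 * 0.31 * 1.4 * 411
  = 9810.57 kJ


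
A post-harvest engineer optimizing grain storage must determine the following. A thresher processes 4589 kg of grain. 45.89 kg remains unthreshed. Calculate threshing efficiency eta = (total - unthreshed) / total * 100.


eta = (total - unthreshed) / total * 100
    = (4589 - 45.89) / 4589 * 100
    = 4543.11 / 4589 * 100
    = 99%


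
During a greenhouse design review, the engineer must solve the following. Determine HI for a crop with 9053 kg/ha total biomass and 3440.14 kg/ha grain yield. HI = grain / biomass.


HI = grain_yield / biomass
   = 3440.14 / 9053
   = 0.38


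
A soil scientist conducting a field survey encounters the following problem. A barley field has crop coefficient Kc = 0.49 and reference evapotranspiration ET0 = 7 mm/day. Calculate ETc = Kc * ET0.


ETc = Kc * ET0
    = 0.49 * 7
    = 3.43 mm/day


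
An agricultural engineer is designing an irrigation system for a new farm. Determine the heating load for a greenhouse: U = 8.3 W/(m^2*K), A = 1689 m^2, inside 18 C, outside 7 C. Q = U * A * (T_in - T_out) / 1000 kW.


dT = 18 - (7) = 11 K
Q = U * A * dT
  = 8.3 * 1689 * 11
  = 154205.70 W = 154.21 kW


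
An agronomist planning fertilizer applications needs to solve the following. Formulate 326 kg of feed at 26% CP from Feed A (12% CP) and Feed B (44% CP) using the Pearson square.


parts_A = CP_b - target = 44 - 26 = 18
parts_B = target - CP_a = 26 - 12 = 14
total_parts = 18 + 14 = 32
Feed A = 326 * 18 / 32 = 183.38 kg
Feed B = 326 * 14 / 32 = 142.63 kg

183.38 kg


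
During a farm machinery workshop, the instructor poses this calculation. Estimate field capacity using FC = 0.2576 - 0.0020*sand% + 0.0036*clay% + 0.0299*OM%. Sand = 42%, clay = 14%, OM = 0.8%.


FC = 0.2576 - 0.0020*42 + 0.0036*14 + 0.0299*0.8
   = 0.2576 - 0.0840 + 0.0504 + 0.0239
   = 0.2479


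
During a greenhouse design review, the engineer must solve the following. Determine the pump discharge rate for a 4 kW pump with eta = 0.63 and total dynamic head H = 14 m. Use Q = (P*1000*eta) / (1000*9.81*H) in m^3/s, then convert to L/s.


Q = (P * 1000 * eta) / (rho * g * H)
  = (4 * 1000 * 0.63) / (1000 * 9.81 * 14)
  = 2520 / 137340
  = 0.01835 m^3/s = 18.35 L/s


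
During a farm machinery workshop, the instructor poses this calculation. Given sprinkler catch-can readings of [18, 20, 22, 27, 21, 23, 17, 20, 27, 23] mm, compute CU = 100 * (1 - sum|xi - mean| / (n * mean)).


xbar = 218 / 10 = 21.800
sum|xi - xbar| = 26
CU = 100 * (1 - 26 / (10 * 21.800))
   = 100 * (1 - 0.1193)
   = 88.07%


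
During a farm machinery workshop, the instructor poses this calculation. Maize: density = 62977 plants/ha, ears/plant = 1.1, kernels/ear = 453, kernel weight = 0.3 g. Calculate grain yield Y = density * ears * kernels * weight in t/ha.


Y = density * ears * kernels * kw
  = 62977 * 1.1 * 453 * 0.3 g/ha
  = 9414431.73 g/ha
  = 9414.43 kg/ha = 9.41 t/ha


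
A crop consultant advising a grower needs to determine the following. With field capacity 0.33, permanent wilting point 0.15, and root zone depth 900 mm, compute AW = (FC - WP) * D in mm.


AW = (FC - WP) * D
   = (0.33 - 0.15) * 900
   = 0.18 * 900
   = 162 mm


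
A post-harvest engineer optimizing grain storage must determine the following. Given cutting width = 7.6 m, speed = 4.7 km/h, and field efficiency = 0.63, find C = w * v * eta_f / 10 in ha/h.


C = w * v * eta_f / 10
  = 7.6 * 4.7 * 0.63 / 10
  = 22.50 / 10
  = 2.25 ha/h


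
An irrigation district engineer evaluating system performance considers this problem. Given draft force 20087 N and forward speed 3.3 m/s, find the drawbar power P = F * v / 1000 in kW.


P = F * v / 1000
  = 20087 * 3.3 / 1000
  = 66287.10 / 1000
  = 66.29 kW


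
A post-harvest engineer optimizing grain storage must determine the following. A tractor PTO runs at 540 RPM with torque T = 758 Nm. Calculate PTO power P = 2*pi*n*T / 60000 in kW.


P = 2*pi*n*T / 60000
  = 2*pi * 540 * 758 / 60000
  = 2571833.41 / 60000
  = 42.86 kW


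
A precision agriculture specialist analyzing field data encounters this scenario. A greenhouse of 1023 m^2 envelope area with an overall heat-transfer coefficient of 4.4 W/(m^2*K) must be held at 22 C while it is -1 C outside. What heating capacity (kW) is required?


dT = 22 - (-1) = 23 K
Q = U * A * dT
  = 4.4 * 1023 * 23
  = 103527.60 W = 103.53 kW


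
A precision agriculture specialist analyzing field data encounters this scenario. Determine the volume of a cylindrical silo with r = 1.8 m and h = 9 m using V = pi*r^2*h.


V = pi * r^2 * h
  = pi * 1.8^2 * 9
  = pi * 3.24 * 9
  = 91.61 m^3


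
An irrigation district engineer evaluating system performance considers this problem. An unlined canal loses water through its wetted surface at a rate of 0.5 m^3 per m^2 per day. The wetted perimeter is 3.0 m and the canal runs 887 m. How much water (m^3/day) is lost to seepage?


S = C * P * L
  = 0.5 * 3.0 * 887
  = 1330.50 m^3/day


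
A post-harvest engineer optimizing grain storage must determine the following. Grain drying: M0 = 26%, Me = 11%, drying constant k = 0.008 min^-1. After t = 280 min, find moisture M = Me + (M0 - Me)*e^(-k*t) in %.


M = Me + (M0 - Me) * e^(-k*t)
  = 11 + (26 - 11) * e^(-0.008*280)
  = 11 + 15 * e^(-2.240)
  = 11 + 15 * 0.10646
  = 11 + 1.5969
  = 12.60%


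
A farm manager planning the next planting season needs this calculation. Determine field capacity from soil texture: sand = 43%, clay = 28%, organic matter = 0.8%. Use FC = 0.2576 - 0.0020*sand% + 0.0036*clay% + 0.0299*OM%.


FC = 0.2576 - 0.0020*43 + 0.0036*28 + 0.0299*0.8
   = 0.2576 - 0.0860 + 0.1008 + 0.0239
   = 0.2963


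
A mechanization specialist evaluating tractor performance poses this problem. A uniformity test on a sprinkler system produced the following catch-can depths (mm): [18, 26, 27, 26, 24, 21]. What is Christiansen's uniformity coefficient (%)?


xbar = 142 / 6 = 23.667
sum|xi - xbar| = 16.667
CU = 100 * (1 - 16.667 / (6 * 23.667))
   = 100 * (1 - 0.1174)
   = 88.26%


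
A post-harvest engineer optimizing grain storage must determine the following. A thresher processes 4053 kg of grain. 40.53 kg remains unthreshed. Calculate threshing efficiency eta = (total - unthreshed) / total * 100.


eta = (total - unthreshed) / total * 100
    = (4053 - 40.53) / 4053 * 100
    = 4012.47 / 4053 * 100
    = 99%


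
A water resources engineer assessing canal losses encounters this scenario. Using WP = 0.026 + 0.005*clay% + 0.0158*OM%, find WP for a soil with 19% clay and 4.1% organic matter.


WP = 0.026 + 0.005*19 + 0.0158*4.1
   = 0.026 + 0.0950 + 0.0648
   = 0.1858


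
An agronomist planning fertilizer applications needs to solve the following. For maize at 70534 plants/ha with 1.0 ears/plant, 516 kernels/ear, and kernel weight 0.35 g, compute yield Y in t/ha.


Y = density * ears * kernels * kw
  = 70534 * 1.0 * 516 * 0.35 g/ha
  = 12738440.40 g/ha
  = 12738.44 kg/ha = 12.74 t/ha


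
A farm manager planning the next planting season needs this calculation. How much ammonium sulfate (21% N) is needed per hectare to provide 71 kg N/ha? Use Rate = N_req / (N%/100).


Rate = N_required / (N_content / 100)
     = 71 / (21 / 100)
     = 71 / 0.21
     = 338.10 kg/ha


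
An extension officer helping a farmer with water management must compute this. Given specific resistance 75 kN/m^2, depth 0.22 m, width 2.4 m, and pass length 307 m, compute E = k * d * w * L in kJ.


E = k * d * w * L
  = 75 * 0.22 * 2.4 * 307
  = 12157.20 kJ


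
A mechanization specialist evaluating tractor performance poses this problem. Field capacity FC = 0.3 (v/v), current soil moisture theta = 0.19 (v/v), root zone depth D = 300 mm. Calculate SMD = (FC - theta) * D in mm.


SMD = (FC - theta) * D
    = (0.3 - 0.19) * 300
    = 0.110 * 300
    = 33 mm


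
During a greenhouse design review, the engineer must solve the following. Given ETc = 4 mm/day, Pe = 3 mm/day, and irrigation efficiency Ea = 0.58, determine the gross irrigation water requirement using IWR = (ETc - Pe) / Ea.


IWR = (ETc - Pe) / Ea
    = (4 - 3) / 0.58
    = 1 / 0.58
    = 1.72 mm/day


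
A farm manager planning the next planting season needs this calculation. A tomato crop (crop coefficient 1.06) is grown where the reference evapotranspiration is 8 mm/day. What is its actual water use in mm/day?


ETc = Kc * ET0
    = 1.06 * 8
    = 8.48 mm/day


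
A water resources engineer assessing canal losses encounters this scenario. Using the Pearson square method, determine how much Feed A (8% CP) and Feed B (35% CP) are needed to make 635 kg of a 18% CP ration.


parts_A = CP_b - target = 35 - 18 = 17
parts_B = target - CP_a = 18 - 8 = 10
total_parts = 17 + 10 = 27
Feed A = 635 * 17 / 27 = 399.81 kg
Feed B = 635 * 10 / 27 = 235.19 kg

399.81 kg


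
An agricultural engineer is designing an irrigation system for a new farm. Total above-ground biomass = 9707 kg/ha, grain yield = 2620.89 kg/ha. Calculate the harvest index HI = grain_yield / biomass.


HI = grain_yield / biomass
   = 2620.89 / 9707
   = 0.27


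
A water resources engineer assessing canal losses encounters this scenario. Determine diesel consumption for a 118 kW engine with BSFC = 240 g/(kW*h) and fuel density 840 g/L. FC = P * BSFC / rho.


FC = P * BSFC / rho_fuel
   = 118 * 240 / 840
   = 28320 / 840
   = 33.71 L/h


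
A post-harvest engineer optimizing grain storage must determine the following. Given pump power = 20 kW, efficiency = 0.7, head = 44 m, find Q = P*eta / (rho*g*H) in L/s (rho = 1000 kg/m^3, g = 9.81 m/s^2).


Q = (P * 1000 * eta) / (rho * g * H)
  = (20 * 1000 * 0.7) / (1000 * 9.81 * 44)
  = 14000 / 431640
  = 0.03243 m^3/s = 32.43 L/s


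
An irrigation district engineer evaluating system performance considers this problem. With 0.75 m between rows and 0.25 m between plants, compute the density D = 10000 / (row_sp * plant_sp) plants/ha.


D = 10000 / (row_sp * plant_sp)
  = 10000 / (0.75 * 0.25)
  = 10000 / 0.1875
  = 53333.33 plants/ha


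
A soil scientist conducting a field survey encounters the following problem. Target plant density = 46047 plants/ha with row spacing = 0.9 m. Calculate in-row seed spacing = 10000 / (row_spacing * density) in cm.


spacing = 10000 / (row_sp * density)
        = 10000 / (0.9 * 46047)
        = 10000 / 41442.30
        = 0.24130 m = 24.13 cm


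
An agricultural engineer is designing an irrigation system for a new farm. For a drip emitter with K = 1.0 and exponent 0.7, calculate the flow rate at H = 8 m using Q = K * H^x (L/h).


Q = K * H^x
  = 1.0 * 8^0.7
  = 1.0 * 4.2871
  = 4.29 L/h


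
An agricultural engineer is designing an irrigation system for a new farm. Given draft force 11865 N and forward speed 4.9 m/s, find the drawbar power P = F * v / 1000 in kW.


P = F * v / 1000
  = 11865 * 4.9 / 1000
  = 58138.50 / 1000
  = 58.14 kW


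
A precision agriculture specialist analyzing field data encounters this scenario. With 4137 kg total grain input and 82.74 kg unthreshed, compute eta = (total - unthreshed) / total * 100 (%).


eta = (total - unthreshed) / total * 100
    = (4137 - 82.74) / 4137 * 100
    = 4054.26 / 4137 * 100
    = 98%


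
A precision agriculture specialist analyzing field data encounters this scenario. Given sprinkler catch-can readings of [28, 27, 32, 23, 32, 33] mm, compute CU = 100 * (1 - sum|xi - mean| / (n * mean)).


xbar = 175 / 6 = 29.167
sum|xi - xbar| = 19
CU = 100 * (1 - 19 / (6 * 29.167))
   = 100 * (1 - 0.1086)
   = 89.14%


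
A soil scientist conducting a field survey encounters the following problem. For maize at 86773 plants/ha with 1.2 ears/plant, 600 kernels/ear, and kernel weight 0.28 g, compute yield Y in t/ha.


Y = density * ears * kernels * kw
  = 86773 * 1.2 * 600 * 0.28 g/ha
  = 17493436.80 g/ha
  = 17493.44 kg/ha = 17.49 t/ha


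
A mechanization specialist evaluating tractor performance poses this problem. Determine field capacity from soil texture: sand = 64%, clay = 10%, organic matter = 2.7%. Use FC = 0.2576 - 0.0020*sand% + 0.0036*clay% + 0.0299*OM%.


FC = 0.2576 - 0.0020*64 + 0.0036*10 + 0.0299*2.7
   = 0.2576 - 0.1280 + 0.0360 + 0.0807
   = 0.2463


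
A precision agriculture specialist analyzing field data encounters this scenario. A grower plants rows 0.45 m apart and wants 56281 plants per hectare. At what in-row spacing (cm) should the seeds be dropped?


spacing = 10000 / (row_sp * density)
        = 10000 / (0.45 * 56281)
        = 10000 / 25326.45
        = 0.39484 m = 39.48 cm


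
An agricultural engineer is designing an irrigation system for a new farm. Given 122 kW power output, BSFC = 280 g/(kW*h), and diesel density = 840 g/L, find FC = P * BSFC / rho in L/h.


FC = P * BSFC / rho_fuel
   = 122 * 280 / 840
   = 34160 / 840
   = 40.67 L/h


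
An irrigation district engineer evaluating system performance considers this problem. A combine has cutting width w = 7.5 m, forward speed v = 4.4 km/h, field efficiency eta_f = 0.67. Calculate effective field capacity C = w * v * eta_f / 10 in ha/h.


C = w * v * eta_f / 10
  = 7.5 * 4.4 * 0.67 / 10
  = 22.11 / 10
  = 2.21 ha/h


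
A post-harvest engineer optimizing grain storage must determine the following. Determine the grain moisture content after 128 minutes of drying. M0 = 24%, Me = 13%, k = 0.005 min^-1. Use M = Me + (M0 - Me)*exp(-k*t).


M = Me + (M0 - Me) * e^(-k*t)
  = 13 + (24 - 13) * e^(-0.005*128)
  = 13 + 11 * e^(-0.640)
  = 13 + 11 * 0.52729
  = 13 + 5.8002
  = 18.80%


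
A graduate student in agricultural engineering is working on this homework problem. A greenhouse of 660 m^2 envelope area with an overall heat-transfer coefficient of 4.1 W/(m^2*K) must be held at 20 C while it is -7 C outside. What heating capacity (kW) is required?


dT = 20 - (-7) = 27 K
Q = U * A * dT
  = 4.1 * 660 * 27
  = 73062 W = 73.06 kW


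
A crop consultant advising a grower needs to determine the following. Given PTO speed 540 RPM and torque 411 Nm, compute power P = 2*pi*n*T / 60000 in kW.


P = 2*pi*n*T / 60000
  = 2*pi * 540 * 411 / 60000
  = 1394490.15 / 60000
  = 23.24 kW


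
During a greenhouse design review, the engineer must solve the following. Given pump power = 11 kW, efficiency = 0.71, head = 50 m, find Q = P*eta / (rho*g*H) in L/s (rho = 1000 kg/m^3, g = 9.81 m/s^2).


Q = (P * 1000 * eta) / (rho * g * H)
  = (11 * 1000 * 0.71) / (1000 * 9.81 * 50)
  = 7810 / 490500
  = 0.01592 m^3/s = 15.92 L/s


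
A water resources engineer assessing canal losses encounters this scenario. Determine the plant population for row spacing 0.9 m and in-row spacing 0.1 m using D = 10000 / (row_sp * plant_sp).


D = 10000 / (row_sp * plant_sp)
  = 10000 / (0.9 * 0.1)
  = 10000 / 0.0900
  = 111111.11 plants/ha


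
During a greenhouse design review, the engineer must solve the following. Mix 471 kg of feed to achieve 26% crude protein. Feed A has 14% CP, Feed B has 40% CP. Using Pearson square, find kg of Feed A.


parts_A = CP_b - target = 40 - 26 = 14
parts_B = target - CP_a = 26 - 14 = 12
total_parts = 14 + 12 = 26
Feed A = 471 * 14 / 26 = 253.62 kg
Feed B = 471 * 12 / 26 = 217.38 kg

253.62 kg


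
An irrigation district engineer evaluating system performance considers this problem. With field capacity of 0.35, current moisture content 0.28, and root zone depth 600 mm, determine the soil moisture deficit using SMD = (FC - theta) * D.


SMD = (FC - theta) * D
    = (0.35 - 0.28) * 600
    = 0.070 * 600
    = 42 mm


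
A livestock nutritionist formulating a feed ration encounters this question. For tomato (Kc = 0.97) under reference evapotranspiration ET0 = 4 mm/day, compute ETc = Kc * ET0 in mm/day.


ETc = Kc * ET0
    = 0.97 * 4
    = 3.88 mm/day


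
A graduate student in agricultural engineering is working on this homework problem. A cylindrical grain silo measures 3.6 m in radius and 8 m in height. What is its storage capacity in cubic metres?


V = pi * r^2 * h
  = pi * 3.6^2 * 8
  = pi * 12.96 * 8
  = 325.72 m^3


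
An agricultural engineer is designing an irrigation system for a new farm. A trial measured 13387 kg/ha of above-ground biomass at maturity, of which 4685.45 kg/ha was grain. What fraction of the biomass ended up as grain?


HI = grain_yield / biomass
   = 4685.45 / 13387
   = 0.35


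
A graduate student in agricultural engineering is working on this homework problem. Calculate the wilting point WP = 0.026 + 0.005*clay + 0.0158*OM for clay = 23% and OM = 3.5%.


WP = 0.026 + 0.005*23 + 0.0158*3.5
   = 0.026 + 0.1150 + 0.0553
   = 0.1963


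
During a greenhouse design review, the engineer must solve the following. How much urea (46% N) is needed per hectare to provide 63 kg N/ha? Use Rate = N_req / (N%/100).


Rate = N_required / (N_content / 100)
     = 63 / (46 / 100)
     = 63 / 0.46
     = 136.96 kg/ha


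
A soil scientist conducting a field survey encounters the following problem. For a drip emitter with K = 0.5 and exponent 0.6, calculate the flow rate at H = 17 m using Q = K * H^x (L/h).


Q = K * H^x
  = 0.5 * 17^0.6
  = 0.5 * 5.4736
  = 2.74 L/h


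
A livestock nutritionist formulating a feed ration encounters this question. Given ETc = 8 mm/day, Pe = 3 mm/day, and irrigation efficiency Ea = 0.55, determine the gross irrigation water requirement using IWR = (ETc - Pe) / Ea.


IWR = (ETc - Pe) / Ea
    = (8 - 3) / 0.55
    = 5 / 0.55
    = 9.09 mm/day


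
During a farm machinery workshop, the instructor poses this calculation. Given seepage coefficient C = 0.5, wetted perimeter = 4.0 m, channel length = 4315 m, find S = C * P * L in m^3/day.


S = C * P * L
  = 0.5 * 4.0 * 4315
  = 8630 m^3/day


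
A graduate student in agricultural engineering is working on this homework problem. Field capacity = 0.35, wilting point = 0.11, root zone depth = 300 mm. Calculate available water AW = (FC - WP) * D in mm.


AW = (FC - WP) * D
   = (0.35 - 0.11) * 300
   = 0.24 * 300
   = 72 mm


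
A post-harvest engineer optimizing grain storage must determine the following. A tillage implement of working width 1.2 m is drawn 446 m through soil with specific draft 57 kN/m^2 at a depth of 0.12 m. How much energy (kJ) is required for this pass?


E = k * d * w * L
  = 57 * 0.12 * 1.2 * 446
  = 3660.77 kJ


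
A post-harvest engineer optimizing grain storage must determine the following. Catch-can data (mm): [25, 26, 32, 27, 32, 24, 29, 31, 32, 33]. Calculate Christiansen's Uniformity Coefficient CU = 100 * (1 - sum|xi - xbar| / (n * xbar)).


xbar = 291 / 10 = 29.100
sum|xi - xbar| = 29
CU = 100 * (1 - 29 / (10 * 29.100))
   = 100 * (1 - 0.0997)
   = 90.03%


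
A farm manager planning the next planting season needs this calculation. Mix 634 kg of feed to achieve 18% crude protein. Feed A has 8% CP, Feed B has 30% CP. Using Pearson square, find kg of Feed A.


parts_A = CP_b - target = 30 - 18 = 12
parts_B = target - CP_a = 18 - 8 = 10
total_parts = 12 + 10 = 22
Feed A = 634 * 12 / 22 = 345.82 kg
Feed B = 634 * 10 / 22 = 288.18 kg

345.82 kg


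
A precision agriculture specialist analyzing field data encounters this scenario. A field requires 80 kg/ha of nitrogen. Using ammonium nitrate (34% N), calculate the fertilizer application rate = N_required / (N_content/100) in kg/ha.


Rate = N_required / (N_content / 100)
     = 80 / (34 / 100)
     = 80 / 0.34
     = 235.29 kg/ha


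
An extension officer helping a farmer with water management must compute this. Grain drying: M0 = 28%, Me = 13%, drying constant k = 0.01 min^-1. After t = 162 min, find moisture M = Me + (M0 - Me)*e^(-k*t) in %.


M = Me + (M0 - Me) * e^(-k*t)
  = 13 + (28 - 13) * e^(-0.01*162)
  = 13 + 15 * e^(-1.620)
  = 13 + 15 * 0.19790
  = 13 + 2.9685
  = 15.97%


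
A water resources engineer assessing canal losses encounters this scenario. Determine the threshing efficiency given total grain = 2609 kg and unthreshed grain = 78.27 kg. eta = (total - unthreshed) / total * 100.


eta = (total - unthreshed) / total * 100
    = (2609 - 78.27) / 2609 * 100
    = 2530.73 / 2609 * 100
    = 97%


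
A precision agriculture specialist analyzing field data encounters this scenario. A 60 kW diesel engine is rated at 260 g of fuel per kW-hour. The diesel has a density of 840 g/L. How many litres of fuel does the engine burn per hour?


FC = P * BSFC / rho_fuel
   = 60 * 260 / 840
   = 15600 / 840
   = 18.57 L/h


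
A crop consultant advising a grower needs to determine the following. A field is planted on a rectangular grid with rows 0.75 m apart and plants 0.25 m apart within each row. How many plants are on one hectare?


D = 10000 / (row_sp * plant_sp)
  = 10000 / (0.75 * 0.25)
  = 10000 / 0.1875
  = 53333.33 plants/ha


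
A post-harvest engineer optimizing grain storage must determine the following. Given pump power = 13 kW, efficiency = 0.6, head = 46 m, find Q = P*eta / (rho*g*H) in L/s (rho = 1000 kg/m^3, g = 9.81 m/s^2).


Q = (P * 1000 * eta) / (rho * g * H)
  = (13 * 1000 * 0.6) / (1000 * 9.81 * 46)
  = 7800 / 451260
  = 0.01728 m^3/s = 17.28 L/s


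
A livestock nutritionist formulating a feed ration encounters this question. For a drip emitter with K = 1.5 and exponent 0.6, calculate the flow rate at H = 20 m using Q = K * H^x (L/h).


Q = K * H^x
  = 1.5 * 20^0.6
  = 1.5 * 6.0342
  = 9.05 L/h


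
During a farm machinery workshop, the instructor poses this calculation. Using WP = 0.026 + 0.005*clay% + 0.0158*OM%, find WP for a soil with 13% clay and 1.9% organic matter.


WP = 0.026 + 0.005*13 + 0.0158*1.9
   = 0.026 + 0.0650 + 0.0300
   = 0.1210


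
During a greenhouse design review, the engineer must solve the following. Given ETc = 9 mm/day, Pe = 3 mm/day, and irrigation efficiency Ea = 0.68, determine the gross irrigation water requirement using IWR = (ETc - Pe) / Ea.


IWR = (ETc - Pe) / Ea
    = (9 - 3) / 0.68
    = 6 / 0.68
    = 8.82 mm/day


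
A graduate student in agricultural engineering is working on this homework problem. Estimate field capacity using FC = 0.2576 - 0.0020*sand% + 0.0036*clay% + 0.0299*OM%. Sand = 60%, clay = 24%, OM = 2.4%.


FC = 0.2576 - 0.0020*60 + 0.0036*24 + 0.0299*2.4
   = 0.2576 - 0.1200 + 0.0864 + 0.0718
   = 0.2958


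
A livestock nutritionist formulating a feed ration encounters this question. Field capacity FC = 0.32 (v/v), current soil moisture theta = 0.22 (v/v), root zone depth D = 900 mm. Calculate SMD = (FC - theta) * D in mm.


SMD = (FC - theta) * D
    = (0.32 - 0.22) * 900
    = 0.100 * 900
    = 90 mm


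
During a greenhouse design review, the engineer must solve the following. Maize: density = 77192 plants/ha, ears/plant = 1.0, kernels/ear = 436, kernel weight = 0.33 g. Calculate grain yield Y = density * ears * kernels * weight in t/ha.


Y = density * ears * kernels * kw
  = 77192 * 1.0 * 436 * 0.33 g/ha
  = 11106384.96 g/ha
  = 11106.38 kg/ha = 11.11 t/ha


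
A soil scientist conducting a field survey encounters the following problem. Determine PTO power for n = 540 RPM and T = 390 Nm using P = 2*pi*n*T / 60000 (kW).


P = 2*pi*n*T / 60000
  = 2*pi * 540 * 390 / 60000
  = 1323238.83 / 60000
  = 22.05 kW


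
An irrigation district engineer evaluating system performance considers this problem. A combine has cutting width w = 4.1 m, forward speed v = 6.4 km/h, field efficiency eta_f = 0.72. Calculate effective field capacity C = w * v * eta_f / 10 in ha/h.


C = w * v * eta_f / 10
  = 4.1 * 6.4 * 0.72 / 10
  = 18.89 / 10
  = 1.89 ha/h


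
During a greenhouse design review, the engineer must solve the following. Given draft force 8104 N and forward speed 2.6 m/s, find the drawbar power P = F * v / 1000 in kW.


P = F * v / 1000
  = 8104 * 2.6 / 1000
  = 21070.40 / 1000
  = 21.07 kW


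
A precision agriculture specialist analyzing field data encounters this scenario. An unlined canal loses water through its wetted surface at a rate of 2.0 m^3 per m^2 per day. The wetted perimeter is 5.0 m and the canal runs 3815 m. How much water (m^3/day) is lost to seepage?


S = C * P * L
  = 2.0 * 5.0 * 3815
  = 38150 m^3/day


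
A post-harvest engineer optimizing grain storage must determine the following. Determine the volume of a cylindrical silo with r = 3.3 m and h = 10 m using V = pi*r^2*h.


V = pi * r^2 * h
  = pi * 3.3^2 * 10
  = pi * 10.89 * 10
  = 342.12 m^3


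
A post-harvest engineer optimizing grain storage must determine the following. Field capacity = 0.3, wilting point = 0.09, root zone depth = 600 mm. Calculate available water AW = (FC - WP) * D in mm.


AW = (FC - WP) * D
   = (0.3 - 0.09) * 600
   = 0.21 * 600
   = 126 mm


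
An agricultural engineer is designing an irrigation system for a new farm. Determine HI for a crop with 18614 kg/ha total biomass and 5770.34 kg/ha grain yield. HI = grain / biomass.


HI = grain_yield / biomass
   = 5770.34 / 18614
   = 0.31


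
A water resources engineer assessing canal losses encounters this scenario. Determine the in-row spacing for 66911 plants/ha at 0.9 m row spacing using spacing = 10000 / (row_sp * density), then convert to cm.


spacing = 10000 / (row_sp * density)
        = 10000 / (0.9 * 66911)
        = 10000 / 60219.90
        = 0.16606 m = 16.61 cm


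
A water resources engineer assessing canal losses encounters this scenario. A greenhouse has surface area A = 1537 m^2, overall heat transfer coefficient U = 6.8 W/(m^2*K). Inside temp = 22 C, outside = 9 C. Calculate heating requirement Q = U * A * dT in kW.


dT = 22 - (9) = 13 K
Q = U * A * dT
  = 6.8 * 1537 * 13
  = 135870.80 W = 135.87 kW


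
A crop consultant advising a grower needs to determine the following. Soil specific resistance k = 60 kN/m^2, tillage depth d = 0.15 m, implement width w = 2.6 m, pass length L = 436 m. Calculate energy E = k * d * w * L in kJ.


E = k * d * w * L
  = 60 * 0.15 * 2.6 * 436
  = 10202.40 kJ


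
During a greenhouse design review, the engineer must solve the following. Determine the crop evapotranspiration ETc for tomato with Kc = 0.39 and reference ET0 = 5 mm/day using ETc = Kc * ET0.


ETc = Kc * ET0
    = 0.39 * 5
    = 1.95 mm/day


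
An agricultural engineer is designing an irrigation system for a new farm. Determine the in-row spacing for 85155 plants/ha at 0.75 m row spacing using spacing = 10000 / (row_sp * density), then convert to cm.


spacing = 10000 / (row_sp * density)
        = 10000 / (0.75 * 85155)
        = 10000 / 63866.25
        = 0.15658 m = 15.66 cm


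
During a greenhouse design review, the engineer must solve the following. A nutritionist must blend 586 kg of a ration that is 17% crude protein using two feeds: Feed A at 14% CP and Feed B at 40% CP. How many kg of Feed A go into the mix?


parts_A = CP_b - target = 40 - 17 = 23
parts_B = target - CP_a = 17 - 14 = 3
total_parts = 23 + 3 = 26
Feed A = 586 * 23 / 26 = 518.38 kg
Feed B = 586 * 3 / 26 = 67.62 kg

518.38 kg


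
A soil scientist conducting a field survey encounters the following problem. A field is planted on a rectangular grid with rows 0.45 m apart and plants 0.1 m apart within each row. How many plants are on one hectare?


D = 10000 / (row_sp * plant_sp)
  = 10000 / (0.45 * 0.1)
  = 10000 / 0.0450
  = 222222.22 plants/ha


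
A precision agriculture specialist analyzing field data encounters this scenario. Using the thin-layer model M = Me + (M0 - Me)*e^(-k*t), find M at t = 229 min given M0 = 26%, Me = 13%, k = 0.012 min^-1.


M = Me + (M0 - Me) * e^(-k*t)
  = 13 + (26 - 13) * e^(-0.012*229)
  = 13 + 13 * e^(-2.748)
  = 13 + 13 * 0.06406
  = 13 + 0.8327
  = 13.83%


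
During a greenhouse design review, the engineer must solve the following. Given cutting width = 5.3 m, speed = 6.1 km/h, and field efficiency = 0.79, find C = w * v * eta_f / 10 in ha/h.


C = w * v * eta_f / 10
  = 5.3 * 6.1 * 0.79 / 10
  = 25.54 / 10
  = 2.55 ha/h


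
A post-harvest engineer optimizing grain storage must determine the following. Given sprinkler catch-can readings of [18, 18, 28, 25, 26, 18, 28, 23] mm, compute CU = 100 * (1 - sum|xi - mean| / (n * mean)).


xbar = 184 / 8 = 23
sum|xi - xbar| = 30
CU = 100 * (1 - 30 / (8 * 23))
   = 100 * (1 - 0.1630)
   = 83.70%


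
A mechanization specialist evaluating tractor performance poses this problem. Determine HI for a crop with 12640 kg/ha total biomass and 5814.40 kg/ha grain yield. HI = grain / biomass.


HI = grain_yield / biomass
   = 5814.40 / 12640
   = 0.46


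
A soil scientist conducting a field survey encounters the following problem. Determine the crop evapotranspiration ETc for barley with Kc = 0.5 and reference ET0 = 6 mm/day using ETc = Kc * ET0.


ETc = Kc * ET0
    = 0.5 * 6
    = 3 mm/day


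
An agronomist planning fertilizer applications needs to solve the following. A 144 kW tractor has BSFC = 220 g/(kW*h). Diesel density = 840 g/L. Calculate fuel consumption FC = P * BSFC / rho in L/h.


FC = P * BSFC / rho_fuel
   = 144 * 220 / 840
   = 31680 / 840
   = 37.71 L/h


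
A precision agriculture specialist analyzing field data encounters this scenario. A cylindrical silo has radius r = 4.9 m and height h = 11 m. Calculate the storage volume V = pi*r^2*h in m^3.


V = pi * r^2 * h
  = pi * 4.9^2 * 11
  = pi * 24.01 * 11
  = 829.73 m^3


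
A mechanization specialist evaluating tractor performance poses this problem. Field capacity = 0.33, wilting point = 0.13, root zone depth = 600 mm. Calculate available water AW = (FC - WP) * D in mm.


AW = (FC - WP) * D
   = (0.33 - 0.13) * 600
   = 0.20 * 600
   = 120 mm


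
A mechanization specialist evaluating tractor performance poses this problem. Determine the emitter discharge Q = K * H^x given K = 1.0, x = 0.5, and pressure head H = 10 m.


Q = K * H^x
  = 1.0 * 10^0.5
  = 1.0 * 3.1623
  = 3.16 L/h


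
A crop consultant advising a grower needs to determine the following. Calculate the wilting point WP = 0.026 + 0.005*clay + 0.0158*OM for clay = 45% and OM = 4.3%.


WP = 0.026 + 0.005*45 + 0.0158*4.3
   = 0.026 + 0.2250 + 0.0679
   = 0.3189


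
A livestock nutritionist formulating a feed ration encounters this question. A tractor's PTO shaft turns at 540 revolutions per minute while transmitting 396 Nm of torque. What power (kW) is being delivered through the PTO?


P = 2*pi*n*T / 60000
  = 2*pi * 540 * 396 / 60000
  = 1343596.35 / 60000
  = 22.39 kW


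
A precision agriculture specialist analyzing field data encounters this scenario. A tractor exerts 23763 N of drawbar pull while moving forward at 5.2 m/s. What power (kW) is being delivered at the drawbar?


P = F * v / 1000
  = 23763 * 5.2 / 1000
  = 123567.60 / 1000
  = 123.57 kW


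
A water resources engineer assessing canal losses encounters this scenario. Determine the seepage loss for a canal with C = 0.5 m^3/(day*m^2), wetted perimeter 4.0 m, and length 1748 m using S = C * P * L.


S = C * P * L
  = 0.5 * 4.0 * 1748
  = 3496 m^3/day


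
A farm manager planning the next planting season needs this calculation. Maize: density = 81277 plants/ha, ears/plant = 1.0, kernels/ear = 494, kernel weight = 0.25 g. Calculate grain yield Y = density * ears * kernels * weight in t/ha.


Y = density * ears * kernels * kw
  = 81277 * 1.0 * 494 * 0.25 g/ha
  = 10037709.50 g/ha
  = 10037.71 kg/ha = 10.04 t/ha


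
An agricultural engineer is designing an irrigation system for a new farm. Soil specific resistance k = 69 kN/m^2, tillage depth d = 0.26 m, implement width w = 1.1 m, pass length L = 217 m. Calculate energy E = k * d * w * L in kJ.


E = k * d * w * L
  = 69 * 0.26 * 1.1 * 217
  = 4282.28 kJ


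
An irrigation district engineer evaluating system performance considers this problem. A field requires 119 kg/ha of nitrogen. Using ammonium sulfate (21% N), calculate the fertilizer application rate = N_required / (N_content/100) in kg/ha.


Rate = N_required / (N_content / 100)
     = 119 / (21 / 100)
     = 119 / 0.21
     = 566.67 kg/ha


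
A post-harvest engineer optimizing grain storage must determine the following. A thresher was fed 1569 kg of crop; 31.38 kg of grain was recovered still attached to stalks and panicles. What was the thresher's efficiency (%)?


eta = (total - unthreshed) / total * 100
    = (1569 - 31.38) / 1569 * 100
    = 1537.62 / 1569 * 100
    = 98%


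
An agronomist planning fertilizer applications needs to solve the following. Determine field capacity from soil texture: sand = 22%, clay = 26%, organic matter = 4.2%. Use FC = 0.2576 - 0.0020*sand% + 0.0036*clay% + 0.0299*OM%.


FC = 0.2576 - 0.0020*22 + 0.0036*26 + 0.0299*4.2
   = 0.2576 - 0.0440 + 0.0936 + 0.1256
   = 0.4328


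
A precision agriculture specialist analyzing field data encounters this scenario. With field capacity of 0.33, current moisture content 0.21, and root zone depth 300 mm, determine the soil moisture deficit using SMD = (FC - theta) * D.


SMD = (FC - theta) * D
    = (0.33 - 0.21) * 300
    = 0.120 * 300
    = 36 mm


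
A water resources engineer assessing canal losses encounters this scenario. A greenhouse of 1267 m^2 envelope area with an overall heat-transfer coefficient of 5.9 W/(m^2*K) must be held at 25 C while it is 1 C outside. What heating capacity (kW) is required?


dT = 25 - (1) = 24 K
Q = U * A * dT
  = 5.9 * 1267 * 24
  = 179407.20 W = 179.41 kW


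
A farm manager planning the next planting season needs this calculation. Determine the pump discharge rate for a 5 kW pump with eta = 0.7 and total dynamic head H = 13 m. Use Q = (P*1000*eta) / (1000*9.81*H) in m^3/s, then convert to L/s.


Q = (P * 1000 * eta) / (rho * g * H)
  = (5 * 1000 * 0.7) / (1000 * 9.81 * 13)
  = 3500 / 127530
  = 0.02744 m^3/s = 27.44 L/s


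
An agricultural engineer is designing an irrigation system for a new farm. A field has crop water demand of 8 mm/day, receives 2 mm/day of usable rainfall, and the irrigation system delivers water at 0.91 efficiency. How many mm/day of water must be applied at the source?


IWR = (ETc - Pe) / Ea
    = (8 - 2) / 0.91
    = 6 / 0.91
    = 6.59 mm/day


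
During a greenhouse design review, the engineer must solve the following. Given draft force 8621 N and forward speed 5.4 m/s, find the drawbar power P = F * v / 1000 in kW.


P = F * v / 1000
  = 8621 * 5.4 / 1000
  = 46553.40 / 1000
  = 46.55 kW


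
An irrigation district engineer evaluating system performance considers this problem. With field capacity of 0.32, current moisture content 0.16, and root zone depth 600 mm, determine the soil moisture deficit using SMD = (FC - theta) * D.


SMD = (FC - theta) * D
    = (0.32 - 0.16) * 600
    = 0.160 * 600
    = 96 mm


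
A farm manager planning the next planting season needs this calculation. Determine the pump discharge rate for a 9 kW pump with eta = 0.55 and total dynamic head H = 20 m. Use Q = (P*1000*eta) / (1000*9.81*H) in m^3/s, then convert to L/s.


Q = (P * 1000 * eta) / (rho * g * H)
  = (9 * 1000 * 0.55) / (1000 * 9.81 * 20)
  = 4950 / 196200
  = 0.02523 m^3/s = 25.23 L/s


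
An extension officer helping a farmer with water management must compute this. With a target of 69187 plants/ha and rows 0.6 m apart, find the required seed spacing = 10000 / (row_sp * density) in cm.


spacing = 10000 / (row_sp * density)
        = 10000 / (0.6 * 69187)
        = 10000 / 41512.20
        = 0.24089 m = 24.09 cm


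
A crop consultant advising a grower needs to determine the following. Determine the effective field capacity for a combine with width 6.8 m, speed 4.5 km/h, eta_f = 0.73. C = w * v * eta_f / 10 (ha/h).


C = w * v * eta_f / 10
  = 6.8 * 4.5 * 0.73 / 10
  = 22.34 / 10
  = 2.23 ha/h


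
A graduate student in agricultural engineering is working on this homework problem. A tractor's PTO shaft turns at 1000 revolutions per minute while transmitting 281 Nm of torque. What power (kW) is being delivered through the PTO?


P = 2*pi*n*T / 60000
  = 2*pi * 1000 * 281 / 60000
  = 1765575.07 / 60000
  = 29.43 kW


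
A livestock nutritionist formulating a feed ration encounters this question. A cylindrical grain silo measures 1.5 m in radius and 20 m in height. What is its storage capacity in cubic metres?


V = pi * r^2 * h
  = pi * 1.5^2 * 20
  = pi * 2.25 * 20
  = 141.37 m^3


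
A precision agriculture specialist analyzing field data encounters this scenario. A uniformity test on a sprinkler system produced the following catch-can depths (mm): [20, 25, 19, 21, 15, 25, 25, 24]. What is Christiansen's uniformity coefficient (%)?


xbar = 174 / 8 = 21.750
sum|xi - xbar| = 24
CU = 100 * (1 - 24 / (8 * 21.750))
   = 100 * (1 - 0.1379)
   = 86.21%


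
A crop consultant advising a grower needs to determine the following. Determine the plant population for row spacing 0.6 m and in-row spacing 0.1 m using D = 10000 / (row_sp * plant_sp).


D = 10000 / (row_sp * plant_sp)
  = 10000 / (0.6 * 0.1)
  = 10000 / 0.0600
  = 166666.67 plants/ha


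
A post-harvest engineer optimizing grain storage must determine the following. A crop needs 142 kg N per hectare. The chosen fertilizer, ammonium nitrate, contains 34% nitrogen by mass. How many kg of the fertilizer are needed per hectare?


Rate = N_required / (N_content / 100)
     = 142 / (34 / 100)
     = 142 / 0.34
     = 417.65 kg/ha


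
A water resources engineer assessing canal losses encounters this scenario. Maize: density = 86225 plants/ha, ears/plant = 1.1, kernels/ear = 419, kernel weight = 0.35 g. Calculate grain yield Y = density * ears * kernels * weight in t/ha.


Y = density * ears * kernels * kw
  = 86225 * 1.1 * 419 * 0.35 g/ha
  = 13909385.88 g/ha
  = 13909.39 kg/ha = 13.91 t/ha
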